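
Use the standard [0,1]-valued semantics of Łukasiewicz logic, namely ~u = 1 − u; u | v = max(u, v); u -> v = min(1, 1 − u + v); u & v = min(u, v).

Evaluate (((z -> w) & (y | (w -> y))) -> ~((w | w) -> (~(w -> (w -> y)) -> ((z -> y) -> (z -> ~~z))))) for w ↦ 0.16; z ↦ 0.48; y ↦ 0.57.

0.32

(z -> w): min(1, 1 − 0.48 + 0.16) = 0.68
(w -> y): min(1, 1 − 0.16 + 0.57) = 1
(y | (w -> y)) = max(0.57, 1) = 1
((z -> w) & (y | (w -> y))) = min(0.68, 1) = 0.68
(w | w) = max(0.16, 0.16) = 0.16
(w -> y): min(1, 1 − 0.16 + 0.57) = 1
(w -> (w -> y)): min(1, 1 − 0.16 + 1) = 1
~(w -> (w -> y)): Łukasiewicz ¬ gives 1 − 1 = 0
(z -> y): min(1, 1 − 0.48 + 0.57) = 1
~z: Łukasiewicz ¬ gives 1 − 0.48 = 0.52
~~z: Łukasiewicz ¬ gives 1 − 0.52 = 0.48
(z -> ~~z): min(1, 1 − 0.48 + 0.48) = 1
((z -> y) -> (z -> ~~z)): min(1, 1 − 1 + 1) = 1
(~(w -> (w -> y)) -> ((z -> y) -> (z -> ~~z))): min(1, 1 − 0 + 1) = 1
((w | w) -> (~(w -> (w -> y)) -> ((z -> y) -> (z -> ~~z)))): min(1, 1 − 0.16 + 1) = 1
~((w | w) -> (~(w -> (w -> y)) -> ((z -> y) -> (z -> ~~z)))): Łukasiewicz ¬ gives 1 − 1 = 0
(((z -> w) & (y | (w -> y))) -> ~((w | w) -> (~(w -> (w -> y)) -> ((z -> y) -> (z -> ~~z))))): min(1, 1 − 0.68 + 0) = 0.32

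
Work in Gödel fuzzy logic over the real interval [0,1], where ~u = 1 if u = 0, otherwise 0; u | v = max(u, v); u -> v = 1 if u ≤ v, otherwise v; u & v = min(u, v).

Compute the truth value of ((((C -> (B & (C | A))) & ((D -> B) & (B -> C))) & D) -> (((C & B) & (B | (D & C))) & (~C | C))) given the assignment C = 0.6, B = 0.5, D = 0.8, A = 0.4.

1.00

(C | A) = max(0.6, 0.4) = 0.6
(B & (C | A)) = min(0.5, 0.6) = 0.5
(C -> (B & (C | A))): 0.6 > 0.5, so result = 0.5
(D -> B): 0.8 > 0.5, so result = 0.5
(B -> C): 0.5 ≤ 0.6, so result = 1
((D -> B) & (B -> C)) = min(0.5, 1) = 0.5
((C -> (B & (C | A))) & ((D -> B) & (B -> C))) = min(0.5, 0.5) = 0.5
(((C -> (B & (C | A))) & ((D -> B) & (B -> C))) & D) = min(0.5, 0.8) = 0.5
(C & B) = min(0.6, 0.5) = 0.5
(D & C) = min(0.8, 0.6) = 0.6
(B | (D & C)) = max(0.5, 0.6) = 0.6
((C & B) & (B | (D & C))) = min(0.5, 0.6) = 0.5
~C: Gödel ¬ of 0.6 = 0 (operand ≠ 0)
(~C | C) = max(0, 0.6) = 0.6
(((C & B) & (B | (D & C))) & (~C | C)) = min(0.5, 0.6) = 0.5
((((C -> (B & (C | A))) & ((D -> B) & (B -> C))) & D) -> (((C & B) & (B | (D & C))) & (~C | C))): 0.5 ≤ 0.5, so result = 1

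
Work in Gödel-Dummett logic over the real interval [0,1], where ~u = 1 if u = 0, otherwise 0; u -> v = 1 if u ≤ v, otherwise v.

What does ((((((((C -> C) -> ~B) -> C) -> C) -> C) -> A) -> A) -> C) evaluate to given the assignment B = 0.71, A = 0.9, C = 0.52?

(C -> C): 0.52 ≤ 0.52, so result = 1
~B: Gödel ¬ of 0.71 = 0 (operand ≠ 0)
((C -> C) -> ~B): 1 > 0, so result = 0
(((C -> C) -> ~B) -> C): 0 ≤ 0.52, so result = 1
((((C -> C) -> ~B) -> C) -> C): 1 > 0.52, so result = 0.52
(((((C -> C) -> ~B) -> C) -> C) -> C): 0.52 ≤ 0.52, so result = 1
((((((C -> C) -> ~B) -> C) -> C) -> C) -> A): 1 > 0.9, so result = 0.9
(((((((C -> C) -> ~B) -> C) -> C) -> C) -> A) -> A): 0.9 ≤ 0.9, so result = 1
((((((((C -> C) -> ~B) -> C) -> C) -> C) -> A) -> A) -> C): 1 > 0.52, so result = 0.52

0.52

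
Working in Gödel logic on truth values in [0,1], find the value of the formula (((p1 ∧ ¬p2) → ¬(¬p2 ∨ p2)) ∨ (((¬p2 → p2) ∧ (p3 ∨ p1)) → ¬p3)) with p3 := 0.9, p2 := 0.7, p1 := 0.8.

¬p2: Gödel ¬ of 0.7 = 0 (operand ≠ 0)
(p1 ∧ ¬p2) = min(0.8, 0) = 0
¬p2: Gödel ¬ of 0.7 = 0 (operand ≠ 0)
(¬p2 ∨ p2) = max(0, 0.7) = 0.7
¬(¬p2 ∨ p2): Gödel ¬ of 0.7 = 0 (operand ≠ 0)
((p1 ∧ ¬p2) → ¬(¬p2 ∨ p2)): 0 ≤ 0, so result = 1
¬p2: Gödel ¬ of 0.7 = 0 (operand ≠ 0)
(¬p2 → p2): 0 ≤ 0.7, so result = 1
(p3 ∨ p1) = max(0.9, 0.8) = 0.9
((¬p2 → p2) ∧ (p3 ∨ p1)) = min(1, 0.9) = 0.9
¬p3: Gödel ¬ of 0.9 = 0 (operand ≠ 0)
(((¬p2 → p2) ∧ (p3 ∨ p1)) → ¬p3): 0.9 > 0, so result = 0
(((p1 ∧ ¬p2) → ¬(¬p2 ∨ p2)) ∨ (((¬p2 → p2) ∧ (p3 ∨ p1)) → ¬p3)) = max(1, 0) = 1

1.00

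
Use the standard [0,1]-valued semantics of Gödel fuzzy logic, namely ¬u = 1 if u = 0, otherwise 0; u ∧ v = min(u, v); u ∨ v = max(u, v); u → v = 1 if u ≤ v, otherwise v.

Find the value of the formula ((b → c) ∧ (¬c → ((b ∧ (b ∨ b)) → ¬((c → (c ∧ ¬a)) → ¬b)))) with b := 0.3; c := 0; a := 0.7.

0.00

(b → c): 0.3 > 0, so result = 0
¬c: Gödel ¬ of 0 = 1 (operand is 0)
(b ∨ b) = max(0.3, 0.3) = 0.3
(b ∧ (b ∨ b)) = min(0.3, 0.3) = 0.3
¬a: Gödel ¬ of 0.7 = 0 (operand ≠ 0)
(c ∧ ¬a) = min(0, 0) = 0
(c → (c ∧ ¬a)): 0 ≤ 0, so result = 1
¬b: Gödel ¬ of 0.3 = 0 (operand ≠ 0)
((c → (c ∧ ¬a)) → ¬b): 1 > 0, so result = 0
¬((c → (c ∧ ¬a)) → ¬b): Gödel ¬ of 0 = 1 (operand is 0)
((b ∧ (b ∨ b)) → ¬((c → (c ∧ ¬a)) → ¬b)): 0.3 ≤ 1, so result = 1
(¬c → ((b ∧ (b ∨ b)) → ¬((c → (c ∧ ¬a)) → ¬b))): 1 ≤ 1, so result = 1
((b → c) ∧ (¬c → ((b ∧ (b ∨ b)) → ¬((c → (c ∧ ¬a)) → ¬b)))) = min(0, 1) = 0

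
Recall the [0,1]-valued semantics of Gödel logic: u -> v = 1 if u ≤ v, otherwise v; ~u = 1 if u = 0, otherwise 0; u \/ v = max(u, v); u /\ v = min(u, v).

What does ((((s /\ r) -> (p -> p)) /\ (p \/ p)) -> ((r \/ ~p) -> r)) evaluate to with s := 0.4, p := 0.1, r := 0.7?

1.00

(s /\ r) = min(0.4, 0.7) = 0.4
(p -> p): 0.1 ≤ 0.1, so result = 1
((s /\ r) -> (p -> p)): 0.4 ≤ 1, so result = 1
(p \/ p) = max(0.1, 0.1) = 0.1
(((s /\ r) -> (p -> p)) /\ (p \/ p)) = min(1, 0.1) = 0.1
~p: Gödel ¬ of 0.1 = 0 (operand ≠ 0)
(r \/ ~p) = max(0.7, 0) = 0.7
((r \/ ~p) -> r): 0.7 ≤ 0.7, so result = 1
((((s /\ r) -> (p -> p)) /\ (p \/ p)) -> ((r \/ ~p) -> r)): 0.1 ≤ 1, so result = 1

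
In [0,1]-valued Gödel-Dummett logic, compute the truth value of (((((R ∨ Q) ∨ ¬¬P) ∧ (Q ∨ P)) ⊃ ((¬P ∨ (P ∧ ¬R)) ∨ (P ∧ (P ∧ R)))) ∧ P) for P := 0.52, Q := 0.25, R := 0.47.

(R ∨ Q) = max(0.47, 0.25) = 0.47
¬P: Gödel ¬ of 0.52 = 0 (operand ≠ 0)
¬¬P: Gödel ¬ of 0 = 1 (operand is 0)
((R ∨ Q) ∨ ¬¬P) = max(0.47, 1) = 1
(Q ∨ P) = max(0.25, 0.52) = 0.52
(((R ∨ Q) ∨ ¬¬P) ∧ (Q ∨ P)) = min(1, 0.52) = 0.52
¬P: Gödel ¬ of 0.52 = 0 (operand ≠ 0)
¬R: Gödel ¬ of 0.47 = 0 (operand ≠ 0)
(P ∧ ¬R) = min(0.52, 0) = 0
(¬P ∨ (P ∧ ¬R)) = max(0, 0) = 0
(P ∧ R) = min(0.52, 0.47) = 0.47
(P ∧ (P ∧ R)) = min(0.52, 0.47) = 0.47
((¬P ∨ (P ∧ ¬R)) ∨ (P ∧ (P ∧ R))) = max(0, 0.47) = 0.47
((((R ∨ Q) ∨ ¬¬P) ∧ (Q ∨ P)) ⊃ ((¬P ∨ (P ∧ ¬R)) ∨ (P ∧ (P ∧ R)))): 0.52 > 0.47, so result = 0.47
(((((R ∨ Q) ∨ ¬¬P) ∧ (Q ∨ P)) ⊃ ((¬P ∨ (P ∧ ¬R)) ∨ (P ∧ (P ∧ R)))) ∧ P) = min(0.47, 0.52) = 0.47

0.47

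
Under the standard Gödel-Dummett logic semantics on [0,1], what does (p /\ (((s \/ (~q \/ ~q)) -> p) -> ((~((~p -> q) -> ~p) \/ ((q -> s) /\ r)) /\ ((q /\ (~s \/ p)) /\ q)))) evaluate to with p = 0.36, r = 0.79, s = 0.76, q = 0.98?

~q: Gödel ¬ of 0.98 = 0 (operand ≠ 0)
~q: Gödel ¬ of 0.98 = 0 (operand ≠ 0)
(~q \/ ~q) = max(0, 0) = 0
(s \/ (~q \/ ~q)) = max(0.76, 0) = 0.76
((s \/ (~q \/ ~q)) -> p): 0.76 > 0.36, so result = 0.36
~p: Gödel ¬ of 0.36 = 0 (operand ≠ 0)
(~p -> q): 0 ≤ 0.98, so result = 1
~p: Gödel ¬ of 0.36 = 0 (operand ≠ 0)
((~p -> q) -> ~p): 1 > 0, so result = 0
~((~p -> q) -> ~p): Gödel ¬ of 0 = 1 (operand is 0)
(q -> s): 0.98 > 0.76, so result = 0.76
((q -> s) /\ r) = min(0.76, 0.79) = 0.76
(~((~p -> q) -> ~p) \/ ((q -> s) /\ r)) = max(1, 0.76) = 1
~s: Gödel ¬ of 0.76 = 0 (operand ≠ 0)
(~s \/ p) = max(0, 0.36) = 0.36
(q /\ (~s \/ p)) = min(0.98, 0.36) = 0.36
((q /\ (~s \/ p)) /\ q) = min(0.36, 0.98) = 0.36
((~((~p -> q) -> ~p) \/ ((q -> s) /\ r)) /\ ((q /\ (~s \/ p)) /\ q)) = min(1, 0.36) = 0.36
(((s \/ (~q \/ ~q)) -> p) -> ((~((~p -> q) -> ~p) \/ ((q -> s) /\ r)) /\ ((q /\ (~s \/ p)) /\ q))): 0.36 ≤ 0.36, so result = 1
(p /\ (((s \/ (~q \/ ~q)) -> p) -> ((~((~p -> q) -> ~p) \/ ((q -> s) /\ r)) /\ ((q /\ (~s \/ p)) /\ q)))) = min(0.36, 1) = 0.36

0.36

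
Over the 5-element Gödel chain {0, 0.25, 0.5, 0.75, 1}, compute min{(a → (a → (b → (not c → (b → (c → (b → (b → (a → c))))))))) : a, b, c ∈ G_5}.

Every assignment gives 1. For instance at a = 0, b = 0, c = 0:
  not c: Gödel ¬ of 0 = 1 (operand is 0)
  (a → c): 0 ≤ 0, so result = 1
  (b → (a → c)): 0 ≤ 1, so result = 1
  (b → (b → (a → c))): 0 ≤ 1, so result = 1
  (c → (b → (b → (a → c)))): 0 ≤ 1, so result = 1
  (b → (c → (b → (b → (a → c))))): 0 ≤ 1, so result = 1
  (not c → (b → (c → (b → (b → (a → c)))))): 1 ≤ 1, so result = 1
  (b → (not c → (b → (c → (b → (b → (a → c))))))): 0 ≤ 1, so result = 1
  (a → (b → (not c → (b → (c → (b → (b → (a → c)))))))): 0 ≤ 1, so result = 1
  (a → (a → (b → (not c → (b → (c → (b → (b → (a → c))))))))): 0 ≤ 1, so result = 1
All 125 assignments give value 1 — the formula is a G_5-tautology.

1.00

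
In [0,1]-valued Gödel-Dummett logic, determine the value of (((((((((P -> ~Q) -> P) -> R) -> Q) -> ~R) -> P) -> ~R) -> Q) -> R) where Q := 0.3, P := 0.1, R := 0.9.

0.90

~Q: Gödel ¬ of 0.3 = 0 (operand ≠ 0)
(P -> ~Q): 0.1 > 0, so result = 0
((P -> ~Q) -> P): 0 ≤ 0.1, so result = 1
(((P -> ~Q) -> P) -> R): 1 > 0.9, so result = 0.9
((((P -> ~Q) -> P) -> R) -> Q): 0.9 > 0.3, so result = 0.3
~R: Gödel ¬ of 0.9 = 0 (operand ≠ 0)
(((((P -> ~Q) -> P) -> R) -> Q) -> ~R): 0.3 > 0, so result = 0
((((((P -> ~Q) -> P) -> R) -> Q) -> ~R) -> P): 0 ≤ 0.1, so result = 1
~R: Gödel ¬ of 0.9 = 0 (operand ≠ 0)
(((((((P -> ~Q) -> P) -> R) -> Q) -> ~R) -> P) -> ~R): 1 > 0, so result = 0
((((((((P -> ~Q) -> P) -> R) -> Q) -> ~R) -> P) -> ~R) -> Q): 0 ≤ 0.3, so result = 1
(((((((((P -> ~Q) -> P) -> R) -> Q) -> ~R) -> P) -> ~R) -> Q) -> R): 1 > 0.9, so result = 0.9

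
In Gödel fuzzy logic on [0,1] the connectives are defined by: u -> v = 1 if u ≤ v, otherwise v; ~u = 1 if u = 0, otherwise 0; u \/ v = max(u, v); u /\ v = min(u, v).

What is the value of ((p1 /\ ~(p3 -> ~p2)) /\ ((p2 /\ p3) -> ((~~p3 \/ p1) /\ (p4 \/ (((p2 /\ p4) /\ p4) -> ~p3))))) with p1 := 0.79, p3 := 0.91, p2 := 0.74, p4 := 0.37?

~p2: Gödel ¬ of 0.74 = 0 (operand ≠ 0)
(p3 -> ~p2): 0.91 > 0, so result = 0
~(p3 -> ~p2): Gödel ¬ of 0 = 1 (operand is 0)
(p1 /\ ~(p3 -> ~p2)) = min(0.79, 1) = 0.79
(p2 /\ p3) = min(0.74, 0.91) = 0.74
~p3: Gödel ¬ of 0.91 = 0 (operand ≠ 0)
~~p3: Gödel ¬ of 0 = 1 (operand is 0)
(~~p3 \/ p1) = max(1, 0.79) = 1
(p2 /\ p4) = min(0.74, 0.37) = 0.37
((p2 /\ p4) /\ p4) = min(0.37, 0.37) = 0.37
~p3: Gödel ¬ of 0.91 = 0 (operand ≠ 0)
(((p2 /\ p4) /\ p4) -> ~p3): 0.37 > 0, so result = 0
(p4 \/ (((p2 /\ p4) /\ p4) -> ~p3)) = max(0.37, 0) = 0.37
((~~p3 \/ p1) /\ (p4 \/ (((p2 /\ p4) /\ p4) -> ~p3))) = min(1, 0.37) = 0.37
((p2 /\ p3) -> ((~~p3 \/ p1) /\ (p4 \/ (((p2 /\ p4) /\ p4) -> ~p3)))): 0.74 > 0.37, so result = 0.37
((p1 /\ ~(p3 -> ~p2)) /\ ((p2 /\ p3) -> ((~~p3 \/ p1) /\ (p4 \/ (((p2 /\ p4) /\ p4) -> ~p3))))) = min(0.79, 0.37) = 0.37

0.37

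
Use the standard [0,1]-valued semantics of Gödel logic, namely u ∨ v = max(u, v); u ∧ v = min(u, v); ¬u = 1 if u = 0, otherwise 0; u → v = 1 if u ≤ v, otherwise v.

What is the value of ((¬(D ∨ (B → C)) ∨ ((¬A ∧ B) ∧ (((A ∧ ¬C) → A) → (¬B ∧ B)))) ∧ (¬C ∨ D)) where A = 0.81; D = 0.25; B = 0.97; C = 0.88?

0.00

(B → C): 0.97 > 0.88, so result = 0.88
(D ∨ (B → C)) = max(0.25, 0.88) = 0.88
¬(D ∨ (B → C)): Gödel ¬ of 0.88 = 0 (operand ≠ 0)
¬A: Gödel ¬ of 0.81 = 0 (operand ≠ 0)
(¬A ∧ B) = min(0, 0.97) = 0
¬C: Gödel ¬ of 0.88 = 0 (operand ≠ 0)
(A ∧ ¬C) = min(0.81, 0) = 0
((A ∧ ¬C) → A): 0 ≤ 0.81, so result = 1
¬B: Gödel ¬ of 0.97 = 0 (operand ≠ 0)
(¬B ∧ B) = min(0, 0.97) = 0
(((A ∧ ¬C) → A) → (¬B ∧ B)): 1 > 0, so result = 0
((¬A ∧ B) ∧ (((A ∧ ¬C) → A) → (¬B ∧ B))) = min(0, 0) = 0
(¬(D ∨ (B → C)) ∨ ((¬A ∧ B) ∧ (((A ∧ ¬C) → A) → (¬B ∧ B)))) = max(0, 0) = 0
¬C: Gödel ¬ of 0.88 = 0 (operand ≠ 0)
(¬C ∨ D) = max(0, 0.25) = 0.25
((¬(D ∨ (B → C)) ∨ ((¬A ∧ B) ∧ (((A ∧ ¬C) → A) → (¬B ∧ B)))) ∧ (¬C ∨ D)) = min(0, 0.25) = 0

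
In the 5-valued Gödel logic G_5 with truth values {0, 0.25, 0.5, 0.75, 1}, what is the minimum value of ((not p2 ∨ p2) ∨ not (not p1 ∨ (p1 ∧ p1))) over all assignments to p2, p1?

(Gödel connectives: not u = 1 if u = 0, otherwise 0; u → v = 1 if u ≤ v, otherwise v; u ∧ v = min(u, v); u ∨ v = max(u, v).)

The minimum is attained at p2 = 0.25, p1 = 0:
  not p2: Gödel ¬ of 0.25 = 0 (operand ≠ 0)
  (not p2 ∨ p2) = max(0, 0.25) = 0.25
  not p1: Gödel ¬ of 0 = 1 (operand is 0)
  (p1 ∧ p1) = min(0, 0) = 0
  (not p1 ∨ (p1 ∧ p1)) = max(1, 0) = 1
  not (not p1 ∨ (p1 ∧ p1)): Gödel ¬ of 1 = 0 (operand ≠ 0)
  ((not p2 ∨ p2) ∨ not (not p1 ∨ (p1 ∧ p1))) = max(0.25, 0) = 0.25
Checking all 25 assignments confirms none give a value below 0.25.

0.25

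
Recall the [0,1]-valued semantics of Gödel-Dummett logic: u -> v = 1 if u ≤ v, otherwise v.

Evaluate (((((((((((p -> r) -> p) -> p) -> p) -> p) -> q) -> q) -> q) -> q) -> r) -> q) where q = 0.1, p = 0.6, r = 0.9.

0.10

(p -> r): 0.6 ≤ 0.9, so result = 1
((p -> r) -> p): 1 > 0.6, so result = 0.6
(((p -> r) -> p) -> p): 0.6 ≤ 0.6, so result = 1
((((p -> r) -> p) -> p) -> p): 1 > 0.6, so result = 0.6
(((((p -> r) -> p) -> p) -> p) -> p): 0.6 ≤ 0.6, so result = 1
((((((p -> r) -> p) -> p) -> p) -> p) -> q): 1 > 0.1, so result = 0.1
(((((((p -> r) -> p) -> p) -> p) -> p) -> q) -> q): 0.1 ≤ 0.1, so result = 1
((((((((p -> r) -> p) -> p) -> p) -> p) -> q) -> q) -> q): 1 > 0.1, so result = 0.1
(((((((((p -> r) -> p) -> p) -> p) -> p) -> q) -> q) -> q) -> q): 0.1 ≤ 0.1, so result = 1
((((((((((p -> r) -> p) -> p) -> p) -> p) -> q) -> q) -> q) -> q) -> r): 1 > 0.9, so result = 0.9
(((((((((((p -> r) -> p) -> p) -> p) -> p) -> q) -> q) -> q) -> q) -> r) -> q): 0.9 > 0.1, so result = 0.1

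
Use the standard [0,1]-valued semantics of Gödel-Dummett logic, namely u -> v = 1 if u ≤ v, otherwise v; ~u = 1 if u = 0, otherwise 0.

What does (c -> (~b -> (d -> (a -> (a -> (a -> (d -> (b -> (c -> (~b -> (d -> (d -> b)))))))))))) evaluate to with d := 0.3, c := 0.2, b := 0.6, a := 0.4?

1.00

~b: Gödel ¬ of 0.6 = 0 (operand ≠ 0)
~b: Gödel ¬ of 0.6 = 0 (operand ≠ 0)
(d -> b): 0.3 ≤ 0.6, so result = 1
(d -> (d -> b)): 0.3 ≤ 1, so result = 1
(~b -> (d -> (d -> b))): 0 ≤ 1, so result = 1
(c -> (~b -> (d -> (d -> b)))): 0.2 ≤ 1, so result = 1
(b -> (c -> (~b -> (d -> (d -> b))))): 0.6 ≤ 1, so result = 1
(d -> (b -> (c -> (~b -> (d -> (d -> b)))))): 0.3 ≤ 1, so result = 1
(a -> (d -> (b -> (c -> (~b -> (d -> (d -> b))))))): 0.4 ≤ 1, so result = 1
(a -> (a -> (d -> (b -> (c -> (~b -> (d -> (d -> b)))))))): 0.4 ≤ 1, so result = 1
(a -> (a -> (a -> (d -> (b -> (c -> (~b -> (d -> (d -> b))))))))): 0.4 ≤ 1, so result = 1
(d -> (a -> (a -> (a -> (d -> (b -> (c -> (~b -> (d -> (d -> b)))))))))): 0.3 ≤ 1, so result = 1
(~b -> (d -> (a -> (a -> (a -> (d -> (b -> (c -> (~b -> (d -> (d -> b))))))))))): 0 ≤ 1, so result = 1
(c -> (~b -> (d -> (a -> (a -> (a -> (d -> (b -> (c -> (~b -> (d -> (d -> b)))))))))))): 0.2 ≤ 1, so result = 1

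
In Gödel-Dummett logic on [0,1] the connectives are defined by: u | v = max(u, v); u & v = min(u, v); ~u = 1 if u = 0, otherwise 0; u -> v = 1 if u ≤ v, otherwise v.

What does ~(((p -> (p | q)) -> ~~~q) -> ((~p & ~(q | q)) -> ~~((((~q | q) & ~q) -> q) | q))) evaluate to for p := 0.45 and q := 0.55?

(p | q) = max(0.45, 0.55) = 0.55
(p -> (p | q)): 0.45 ≤ 0.55, so result = 1
~q: Gödel ¬ of 0.55 = 0 (operand ≠ 0)
~~q: Gödel ¬ of 0 = 1 (operand is 0)
~~~q: Gödel ¬ of 1 = 0 (operand ≠ 0)
((p -> (p | q)) -> ~~~q): 1 > 0, so result = 0
~p: Gödel ¬ of 0.45 = 0 (operand ≠ 0)
(q | q) = max(0.55, 0.55) = 0.55
~(q | q): Gödel ¬ of 0.55 = 0 (operand ≠ 0)
(~p & ~(q | q)) = min(0, 0) = 0
~q: Gödel ¬ of 0.55 = 0 (operand ≠ 0)
(~q | q) = max(0, 0.55) = 0.55
~q: Gödel ¬ of 0.55 = 0 (operand ≠ 0)
((~q | q) & ~q) = min(0.55, 0) = 0
(((~q | q) & ~q) -> q): 0 ≤ 0.55, so result = 1
((((~q | q) & ~q) -> q) | q) = max(1, 0.55) = 1
~((((~q | q) & ~q) -> q) | q): Gödel ¬ of 1 = 0 (operand ≠ 0)
~~((((~q | q) & ~q) -> q) | q): Gödel ¬ of 0 = 1 (operand is 0)
((~p & ~(q | q)) -> ~~((((~q | q) & ~q) -> q) | q)): 0 ≤ 1, so result = 1
(((p -> (p | q)) -> ~~~q) -> ((~p & ~(q | q)) -> ~~((((~q | q) & ~q) -> q) | q))): 0 ≤ 1, so result = 1
~(((p -> (p | q)) -> ~~~q) -> ((~p & ~(q | q)) -> ~~((((~q | q) & ~q) -> q) | q))): Gödel ¬ of 1 = 0 (operand ≠ 0)

0.00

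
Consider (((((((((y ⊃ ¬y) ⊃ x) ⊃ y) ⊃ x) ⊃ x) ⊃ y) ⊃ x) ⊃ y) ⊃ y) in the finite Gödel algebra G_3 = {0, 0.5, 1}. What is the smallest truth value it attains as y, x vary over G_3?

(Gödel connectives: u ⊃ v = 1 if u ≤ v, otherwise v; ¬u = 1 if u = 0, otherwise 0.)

0.50

The minimum is attained at y = 0.5, x = 0:
  ¬y: Gödel ¬ of 0.5 = 0 (operand ≠ 0)
  (y ⊃ ¬y): 0.5 > 0, so result = 0
  ((y ⊃ ¬y) ⊃ x): 0 ≤ 0, so result = 1
  (((y ⊃ ¬y) ⊃ x) ⊃ y): 1 > 0.5, so result = 0.5
  ((((y ⊃ ¬y) ⊃ x) ⊃ y) ⊃ x): 0.5 > 0, so result = 0
  (((((y ⊃ ¬y) ⊃ x) ⊃ y) ⊃ x) ⊃ x): 0 ≤ 0, so result = 1
  ((((((y ⊃ ¬y) ⊃ x) ⊃ y) ⊃ x) ⊃ x) ⊃ y): 1 > 0.5, so result = 0.5
  (((((((y ⊃ ¬y) ⊃ x) ⊃ y) ⊃ x) ⊃ x) ⊃ y) ⊃ x): 0.5 > 0, so result = 0
  ((((((((y ⊃ ¬y) ⊃ x) ⊃ y) ⊃ x) ⊃ x) ⊃ y) ⊃ x) ⊃ y): 0 ≤ 0.5, so result = 1
  (((((((((y ⊃ ¬y) ⊃ x) ⊃ y) ⊃ x) ⊃ x) ⊃ y) ⊃ x) ⊃ y) ⊃ y): 1 > 0.5, so result = 0.5
Checking all 9 assignments confirms none give a value below 0.50.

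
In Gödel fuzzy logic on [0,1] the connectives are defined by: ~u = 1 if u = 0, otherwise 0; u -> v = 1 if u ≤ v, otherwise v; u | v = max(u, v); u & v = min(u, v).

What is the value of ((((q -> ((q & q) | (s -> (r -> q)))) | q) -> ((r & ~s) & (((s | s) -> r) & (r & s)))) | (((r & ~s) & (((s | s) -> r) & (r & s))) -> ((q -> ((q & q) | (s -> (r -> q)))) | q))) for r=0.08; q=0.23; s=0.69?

1.00

(q & q) = min(0.23, 0.23) = 0.23
(r -> q): 0.08 ≤ 0.23, so result = 1
(s -> (r -> q)): 0.69 ≤ 1, so result = 1
((q & q) | (s -> (r -> q))) = max(0.23, 1) = 1
(q -> ((q & q) | (s -> (r -> q)))): 0.23 ≤ 1, so result = 1
((q -> ((q & q) | (s -> (r -> q)))) | q) = max(1, 0.23) = 1
~s: Gödel ¬ of 0.69 = 0 (operand ≠ 0)
(r & ~s) = min(0.08, 0) = 0
(s | s) = max(0.69, 0.69) = 0.69
((s | s) -> r): 0.69 > 0.08, so result = 0.08
(r & s) = min(0.08, 0.69) = 0.08
(((s | s) -> r) & (r & s)) = min(0.08, 0.08) = 0.08
((r & ~s) & (((s | s) -> r) & (r & s))) = min(0, 0.08) = 0
(((q -> ((q & q) | (s -> (r -> q)))) | q) -> ((r & ~s) & (((s | s) -> r) & (r & s)))): 1 > 0, so result = 0
~s: Gödel ¬ of 0.69 = 0 (operand ≠ 0)
(r & ~s) = min(0.08, 0) = 0
(s | s) = max(0.69, 0.69) = 0.69
((s | s) -> r): 0.69 > 0.08, so result = 0.08
(r & s) = min(0.08, 0.69) = 0.08
(((s | s) -> r) & (r & s)) = min(0.08, 0.08) = 0.08
((r & ~s) & (((s | s) -> r) & (r & s))) = min(0, 0.08) = 0
(q & q) = min(0.23, 0.23) = 0.23
(r -> q): 0.08 ≤ 0.23, so result = 1
(s -> (r -> q)): 0.69 ≤ 1, so result = 1
((q & q) | (s -> (r -> q))) = max(0.23, 1) = 1
(q -> ((q & q) | (s -> (r -> q)))): 0.23 ≤ 1, so result = 1
((q -> ((q & q) | (s -> (r -> q)))) | q) = max(1, 0.23) = 1
(((r & ~s) & (((s | s) -> r) & (r & s))) -> ((q -> ((q & q) | (s -> (r -> q)))) | q)): 0 ≤ 1, so result = 1
((((q -> ((q & q) | (s -> (r -> q)))) | q) -> ((r & ~s) & (((s | s) -> r) & (r & s)))) | (((r & ~s) & (((s | s) -> r) & (r & s))) -> ((q -> ((q & q) | (s -> (r -> q)))) | q))) = max(0, 1) = 1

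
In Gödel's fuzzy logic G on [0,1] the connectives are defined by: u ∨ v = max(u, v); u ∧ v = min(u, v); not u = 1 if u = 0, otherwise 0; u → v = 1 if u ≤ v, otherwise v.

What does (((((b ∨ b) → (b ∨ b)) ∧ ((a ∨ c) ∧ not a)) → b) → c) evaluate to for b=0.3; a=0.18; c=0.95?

0.95

(b ∨ b) = max(0.3, 0.3) = 0.3
(b ∨ b) = max(0.3, 0.3) = 0.3
((b ∨ b) → (b ∨ b)): 0.3 ≤ 0.3, so result = 1
(a ∨ c) = max(0.18, 0.95) = 0.95
not a: Gödel ¬ of 0.18 = 0 (operand ≠ 0)
((a ∨ c) ∧ not a) = min(0.95, 0) = 0
(((b ∨ b) → (b ∨ b)) ∧ ((a ∨ c) ∧ not a)) = min(1, 0) = 0
((((b ∨ b) → (b ∨ b)) ∧ ((a ∨ c) ∧ not a)) → b): 0 ≤ 0.3, so result = 1
(((((b ∨ b) → (b ∨ b)) ∧ ((a ∨ c) ∧ not a)) → b) → c): 1 > 0.95, so result = 0.95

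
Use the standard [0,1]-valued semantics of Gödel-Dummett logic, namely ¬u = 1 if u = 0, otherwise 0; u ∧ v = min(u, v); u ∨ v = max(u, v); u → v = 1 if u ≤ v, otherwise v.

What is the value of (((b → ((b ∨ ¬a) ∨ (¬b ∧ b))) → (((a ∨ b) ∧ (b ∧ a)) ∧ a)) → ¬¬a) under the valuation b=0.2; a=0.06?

¬a: Gödel ¬ of 0.06 = 0 (operand ≠ 0)
(b ∨ ¬a) = max(0.2, 0) = 0.2
¬b: Gödel ¬ of 0.2 = 0 (operand ≠ 0)
(¬b ∧ b) = min(0, 0.2) = 0
((b ∨ ¬a) ∨ (¬b ∧ b)) = max(0.2, 0) = 0.2
(b → ((b ∨ ¬a) ∨ (¬b ∧ b))): 0.2 ≤ 0.2, so result = 1
(a ∨ b) = max(0.06, 0.2) = 0.2
(b ∧ a) = min(0.2, 0.06) = 0.06
((a ∨ b) ∧ (b ∧ a)) = min(0.2, 0.06) = 0.06
(((a ∨ b) ∧ (b ∧ a)) ∧ a) = min(0.06, 0.06) = 0.06
((b → ((b ∨ ¬a) ∨ (¬b ∧ b))) → (((a ∨ b) ∧ (b ∧ a)) ∧ a)): 1 > 0.06, so result = 0.06
¬a: Gödel ¬ of 0.06 = 0 (operand ≠ 0)
¬¬a: Gödel ¬ of 0 = 1 (operand is 0)
(((b → ((b ∨ ¬a) ∨ (¬b ∧ b))) → (((a ∨ b) ∧ (b ∧ a)) ∧ a)) → ¬¬a): 0.06 ≤ 1, so result = 1

1.00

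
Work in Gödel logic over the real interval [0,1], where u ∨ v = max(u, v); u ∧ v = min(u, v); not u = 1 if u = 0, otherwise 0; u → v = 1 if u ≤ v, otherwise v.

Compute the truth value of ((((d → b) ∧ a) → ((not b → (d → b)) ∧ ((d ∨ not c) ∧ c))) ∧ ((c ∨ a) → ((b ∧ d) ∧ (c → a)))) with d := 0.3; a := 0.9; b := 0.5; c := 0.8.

(d → b): 0.3 ≤ 0.5, so result = 1
((d → b) ∧ a) = min(1, 0.9) = 0.9
not b: Gödel ¬ of 0.5 = 0 (operand ≠ 0)
(d → b): 0.3 ≤ 0.5, so result = 1
(not b → (d → b)): 0 ≤ 1, so result = 1
not c: Gödel ¬ of 0.8 = 0 (operand ≠ 0)
(d ∨ not c) = max(0.3, 0) = 0.3
((d ∨ not c) ∧ c) = min(0.3, 0.8) = 0.3
((not b → (d → b)) ∧ ((d ∨ not c) ∧ c)) = min(1, 0.3) = 0.3
(((d → b) ∧ a) → ((not b → (d → b)) ∧ ((d ∨ not c) ∧ c))): 0.9 > 0.3, so result = 0.3
(c ∨ a) = max(0.8, 0.9) = 0.9
(b ∧ d) = min(0.5, 0.3) = 0.3
(c → a): 0.8 ≤ 0.9, so result = 1
((b ∧ d) ∧ (c → a)) = min(0.3, 1) = 0.3
((c ∨ a) → ((b ∧ d) ∧ (c → a))): 0.9 > 0.3, so result = 0.3
((((d → b) ∧ a) → ((not b → (d → b)) ∧ ((d ∨ not c) ∧ c))) ∧ ((c ∨ a) → ((b ∧ d) ∧ (c → a)))) = min(0.3, 0.3) = 0.3

0.30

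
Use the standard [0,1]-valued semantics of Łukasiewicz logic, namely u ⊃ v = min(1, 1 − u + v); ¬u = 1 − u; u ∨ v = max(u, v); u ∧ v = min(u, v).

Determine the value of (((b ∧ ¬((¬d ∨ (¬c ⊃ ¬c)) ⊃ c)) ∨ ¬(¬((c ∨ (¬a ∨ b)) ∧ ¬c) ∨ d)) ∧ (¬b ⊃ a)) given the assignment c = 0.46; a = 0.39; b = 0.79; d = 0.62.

0.54

¬d: Łukasiewicz ¬ gives 1 − 0.62 = 0.38
¬c: Łukasiewicz ¬ gives 1 − 0.46 = 0.54
¬c: Łukasiewicz ¬ gives 1 − 0.46 = 0.54
(¬c ⊃ ¬c): min(1, 1 − 0.54 + 0.54) = 1
(¬d ∨ (¬c ⊃ ¬c)) = max(0.38, 1) = 1
((¬d ∨ (¬c ⊃ ¬c)) ⊃ c): min(1, 1 − 1 + 0.46) = 0.46
¬((¬d ∨ (¬c ⊃ ¬c)) ⊃ c): Łukasiewicz ¬ gives 1 − 0.46 = 0.54
(b ∧ ¬((¬d ∨ (¬c ⊃ ¬c)) ⊃ c)) = min(0.79, 0.54) = 0.54
¬a: Łukasiewicz ¬ gives 1 − 0.39 = 0.61
(¬a ∨ b) = max(0.61, 0.79) = 0.79
(c ∨ (¬a ∨ b)) = max(0.46, 0.79) = 0.79
¬c: Łukasiewicz ¬ gives 1 − 0.46 = 0.54
((c ∨ (¬a ∨ b)) ∧ ¬c) = min(0.79, 0.54) = 0.54
¬((c ∨ (¬a ∨ b)) ∧ ¬c): Łukasiewicz ¬ gives 1 − 0.54 = 0.46
(¬((c ∨ (¬a ∨ b)) ∧ ¬c) ∨ d) = max(0.46, 0.62) = 0.62
¬(¬((c ∨ (¬a ∨ b)) ∧ ¬c) ∨ d): Łukasiewicz ¬ gives 1 − 0.62 = 0.38
((b ∧ ¬((¬d ∨ (¬c ⊃ ¬c)) ⊃ c)) ∨ ¬(¬((c ∨ (¬a ∨ b)) ∧ ¬c) ∨ d)) = max(0.54, 0.38) = 0.54
¬b: Łukasiewicz ¬ gives 1 − 0.79 = 0.21
(¬b ⊃ a): min(1, 1 − 0.21 + 0.39) = 1
(((b ∧ ¬((¬d ∨ (¬c ⊃ ¬c)) ⊃ c)) ∨ ¬(¬((c ∨ (¬a ∨ b)) ∧ ¬c) ∨ d)) ∧ (¬b ⊃ a)) = min(0.54, 1) = 0.54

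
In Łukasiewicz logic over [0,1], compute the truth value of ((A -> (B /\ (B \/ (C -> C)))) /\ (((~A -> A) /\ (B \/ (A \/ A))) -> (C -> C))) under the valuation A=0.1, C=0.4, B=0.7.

(C -> C): min(1, 1 − 0.4 + 0.4) = 1
(B \/ (C -> C)) = max(0.7, 1) = 1
(B /\ (B \/ (C -> C))) = min(0.7, 1) = 0.7
(A -> (B /\ (B \/ (C -> C)))): min(1, 1 − 0.1 + 0.7) = 1
~A: Łukasiewicz ¬ gives 1 − 0.1 = 0.9
(~A -> A): min(1, 1 − 0.9 + 0.1) = 0.2
(A \/ A) = max(0.1, 0.1) = 0.1
(B \/ (A \/ A)) = max(0.7, 0.1) = 0.7
((~A -> A) /\ (B \/ (A \/ A))) = min(0.2, 0.7) = 0.2
(C -> C): min(1, 1 − 0.4 + 0.4) = 1
(((~A -> A) /\ (B \/ (A \/ A))) -> (C -> C)): min(1, 1 − 0.2 + 1) = 1
((A -> (B /\ (B \/ (C -> C)))) /\ (((~A -> A) /\ (B \/ (A \/ A))) -> (C -> C))) = min(1, 1) = 1

1.00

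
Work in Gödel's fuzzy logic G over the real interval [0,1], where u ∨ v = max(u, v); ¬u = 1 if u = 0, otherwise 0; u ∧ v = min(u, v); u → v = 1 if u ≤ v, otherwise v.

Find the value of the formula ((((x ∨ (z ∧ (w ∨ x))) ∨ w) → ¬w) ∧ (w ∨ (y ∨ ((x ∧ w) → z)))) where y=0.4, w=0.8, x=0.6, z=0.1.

(w ∨ x) = max(0.8, 0.6) = 0.8
(z ∧ (w ∨ x)) = min(0.1, 0.8) = 0.1
(x ∨ (z ∧ (w ∨ x))) = max(0.6, 0.1) = 0.6
((x ∨ (z ∧ (w ∨ x))) ∨ w) = max(0.6, 0.8) = 0.8
¬w: Gödel ¬ of 0.8 = 0 (operand ≠ 0)
(((x ∨ (z ∧ (w ∨ x))) ∨ w) → ¬w): 0.8 > 0, so result = 0
(x ∧ w) = min(0.6, 0.8) = 0.6
((x ∧ w) → z): 0.6 > 0.1, so result = 0.1
(y ∨ ((x ∧ w) → z)) = max(0.4, 0.1) = 0.4
(w ∨ (y ∨ ((x ∧ w) → z))) = max(0.8, 0.4) = 0.8
((((x ∨ (z ∧ (w ∨ x))) ∨ w) → ¬w) ∧ (w ∨ (y ∨ ((x ∧ w) → z)))) = min(0, 0.8) = 0

0.00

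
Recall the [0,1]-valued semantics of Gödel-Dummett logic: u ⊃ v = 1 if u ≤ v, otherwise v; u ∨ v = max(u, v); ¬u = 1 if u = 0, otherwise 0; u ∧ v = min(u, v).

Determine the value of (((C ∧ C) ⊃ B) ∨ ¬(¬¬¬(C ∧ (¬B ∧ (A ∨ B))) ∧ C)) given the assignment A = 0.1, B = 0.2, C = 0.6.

0.20

(C ∧ C) = min(0.6, 0.6) = 0.6
((C ∧ C) ⊃ B): 0.6 > 0.2, so result = 0.2
¬B: Gödel ¬ of 0.2 = 0 (operand ≠ 0)
(A ∨ B) = max(0.1, 0.2) = 0.2
(¬B ∧ (A ∨ B)) = min(0, 0.2) = 0
(C ∧ (¬B ∧ (A ∨ B))) = min(0.6, 0) = 0
¬(C ∧ (¬B ∧ (A ∨ B))): Gödel ¬ of 0 = 1 (operand is 0)
¬¬(C ∧ (¬B ∧ (A ∨ B))): Gödel ¬ of 1 = 0 (operand ≠ 0)
¬¬¬(C ∧ (¬B ∧ (A ∨ B))): Gödel ¬ of 0 = 1 (operand is 0)
(¬¬¬(C ∧ (¬B ∧ (A ∨ B))) ∧ C) = min(1, 0.6) = 0.6
¬(¬¬¬(C ∧ (¬B ∧ (A ∨ B))) ∧ C): Gödel ¬ of 0.6 = 0 (operand ≠ 0)
(((C ∧ C) ⊃ B) ∨ ¬(¬¬¬(C ∧ (¬B ∧ (A ∨ B))) ∧ C)) = max(0.2, 0) = 0.2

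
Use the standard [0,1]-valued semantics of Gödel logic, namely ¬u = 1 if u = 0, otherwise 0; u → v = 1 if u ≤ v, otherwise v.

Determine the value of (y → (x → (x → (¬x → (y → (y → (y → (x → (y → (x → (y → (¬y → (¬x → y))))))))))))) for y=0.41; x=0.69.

¬x: Gödel ¬ of 0.69 = 0 (operand ≠ 0)
¬y: Gödel ¬ of 0.41 = 0 (operand ≠ 0)
¬x: Gödel ¬ of 0.69 = 0 (operand ≠ 0)
(¬x → y): 0 ≤ 0.41, so result = 1
(¬y → (¬x → y)): 0 ≤ 1, so result = 1
(y → (¬y → (¬x → y))): 0.41 ≤ 1, so result = 1
(x → (y → (¬y → (¬x → y)))): 0.69 ≤ 1, so result = 1
(y → (x → (y → (¬y → (¬x → y))))): 0.41 ≤ 1, so result = 1
(x → (y → (x → (y → (¬y → (¬x → y)))))): 0.69 ≤ 1, so result = 1
(y → (x → (y → (x → (y → (¬y → (¬x → y))))))): 0.41 ≤ 1, so result = 1
(y → (y → (x → (y → (x → (y → (¬y → (¬x → y)))))))): 0.41 ≤ 1, so result = 1
(y → (y → (y → (x → (y → (x → (y → (¬y → (¬x → y))))))))): 0.41 ≤ 1, so result = 1
(¬x → (y → (y → (y → (x → (y → (x → (y → (¬y → (¬x → y)))))))))): 0 ≤ 1, so result = 1
(x → (¬x → (y → (y → (y → (x → (y → (x → (y → (¬y → (¬x → y))))))))))): 0.69 ≤ 1, so result = 1
(x → (x → (¬x → (y → (y → (y → (x → (y → (x → (y → (¬y → (¬x → y)))))))))))): 0.69 ≤ 1, so result = 1
(y → (x → (x → (¬x → (y → (y → (y → (x → (y → (x → (y → (¬y → (¬x → y))))))))))))): 0.41 ≤ 1, so result = 1

1.00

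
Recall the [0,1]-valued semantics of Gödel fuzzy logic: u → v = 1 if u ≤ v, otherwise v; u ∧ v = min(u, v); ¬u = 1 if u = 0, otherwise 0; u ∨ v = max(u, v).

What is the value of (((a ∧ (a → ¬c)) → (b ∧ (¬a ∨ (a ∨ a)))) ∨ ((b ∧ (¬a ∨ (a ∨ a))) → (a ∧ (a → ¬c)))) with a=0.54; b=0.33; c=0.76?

1.00

¬c: Gödel ¬ of 0.76 = 0 (operand ≠ 0)
(a → ¬c): 0.54 > 0, so result = 0
(a ∧ (a → ¬c)) = min(0.54, 0) = 0
¬a: Gödel ¬ of 0.54 = 0 (operand ≠ 0)
(a ∨ a) = max(0.54, 0.54) = 0.54
(¬a ∨ (a ∨ a)) = max(0, 0.54) = 0.54
(b ∧ (¬a ∨ (a ∨ a))) = min(0.33, 0.54) = 0.33
((a ∧ (a → ¬c)) → (b ∧ (¬a ∨ (a ∨ a)))): 0 ≤ 0.33, so result = 1
¬a: Gödel ¬ of 0.54 = 0 (operand ≠ 0)
(a ∨ a) = max(0.54, 0.54) = 0.54
(¬a ∨ (a ∨ a)) = max(0, 0.54) = 0.54
(b ∧ (¬a ∨ (a ∨ a))) = min(0.33, 0.54) = 0.33
¬c: Gödel ¬ of 0.76 = 0 (operand ≠ 0)
(a → ¬c): 0.54 > 0, so result = 0
(a ∧ (a → ¬c)) = min(0.54, 0) = 0
((b ∧ (¬a ∨ (a ∨ a))) → (a ∧ (a → ¬c))): 0.33 > 0, so result = 0
(((a ∧ (a → ¬c)) → (b ∧ (¬a ∨ (a ∨ a)))) ∨ ((b ∧ (¬a ∨ (a ∨ a))) → (a ∧ (a → ¬c)))) = max(1, 0) = 1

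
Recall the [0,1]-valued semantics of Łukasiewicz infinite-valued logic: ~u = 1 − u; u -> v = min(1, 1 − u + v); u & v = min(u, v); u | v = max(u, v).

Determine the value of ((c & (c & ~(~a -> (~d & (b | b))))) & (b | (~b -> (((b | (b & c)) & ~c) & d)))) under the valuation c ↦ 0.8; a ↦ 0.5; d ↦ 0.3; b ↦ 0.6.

0.00

~a: Łukasiewicz ¬ gives 1 − 0.5 = 0.5
~d: Łukasiewicz ¬ gives 1 − 0.3 = 0.7
(b | b) = max(0.6, 0.6) = 0.6
(~d & (b | b)) = min(0.7, 0.6) = 0.6
(~a -> (~d & (b | b))): min(1, 1 − 0.5 + 0.6) = 1
~(~a -> (~d & (b | b))): Łukasiewicz ¬ gives 1 − 1 = 0
(c & ~(~a -> (~d & (b | b)))) = min(0.8, 0) = 0
(c & (c & ~(~a -> (~d & (b | b))))) = min(0.8, 0) = 0
~b: Łukasiewicz ¬ gives 1 − 0.6 = 0.4
(b & c) = min(0.6, 0.8) = 0.6
(b | (b & c)) = max(0.6, 0.6) = 0.6
~c: Łukasiewicz ¬ gives 1 − 0.8 = 0.2
((b | (b & c)) & ~c) = min(0.6, 0.2) = 0.2
(((b | (b & c)) & ~c) & d) = min(0.2, 0.3) = 0.2
(~b -> (((b | (b & c)) & ~c) & d)): min(1, 1 − 0.4 + 0.2) = 0.8
(b | (~b -> (((b | (b & c)) & ~c) & d))) = max(0.6, 0.8) = 0.8
((c & (c & ~(~a -> (~d & (b | b))))) & (b | (~b -> (((b | (b & c)) & ~c) & d)))) = min(0, 0.8) = 0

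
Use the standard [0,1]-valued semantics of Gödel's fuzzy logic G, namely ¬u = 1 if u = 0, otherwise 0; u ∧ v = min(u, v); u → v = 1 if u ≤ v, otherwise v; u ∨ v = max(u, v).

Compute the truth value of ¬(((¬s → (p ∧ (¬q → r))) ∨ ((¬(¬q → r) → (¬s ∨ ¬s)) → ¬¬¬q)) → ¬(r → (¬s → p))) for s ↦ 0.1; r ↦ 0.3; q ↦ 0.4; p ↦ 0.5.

¬s: Gödel ¬ of 0.1 = 0 (operand ≠ 0)
¬q: Gödel ¬ of 0.4 = 0 (operand ≠ 0)
(¬q → r): 0 ≤ 0.3, so result = 1
(p ∧ (¬q → r)) = min(0.5, 1) = 0.5
(¬s → (p ∧ (¬q → r))): 0 ≤ 0.5, so result = 1
¬q: Gödel ¬ of 0.4 = 0 (operand ≠ 0)
(¬q → r): 0 ≤ 0.3, so result = 1
¬(¬q → r): Gödel ¬ of 1 = 0 (operand ≠ 0)
¬s: Gödel ¬ of 0.1 = 0 (operand ≠ 0)
¬s: Gödel ¬ of 0.1 = 0 (operand ≠ 0)
(¬s ∨ ¬s) = max(0, 0) = 0
(¬(¬q → r) → (¬s ∨ ¬s)): 0 ≤ 0, so result = 1
¬q: Gödel ¬ of 0.4 = 0 (operand ≠ 0)
¬¬q: Gödel ¬ of 0 = 1 (operand is 0)
¬¬¬q: Gödel ¬ of 1 = 0 (operand ≠ 0)
((¬(¬q → r) → (¬s ∨ ¬s)) → ¬¬¬q): 1 > 0, so result = 0
((¬s → (p ∧ (¬q → r))) ∨ ((¬(¬q → r) → (¬s ∨ ¬s)) → ¬¬¬q)) = max(1, 0) = 1
¬s: Gödel ¬ of 0.1 = 0 (operand ≠ 0)
(¬s → p): 0 ≤ 0.5, so result = 1
(r → (¬s → p)): 0.3 ≤ 1, so result = 1
¬(r → (¬s → p)): Gödel ¬ of 1 = 0 (operand ≠ 0)
(((¬s → (p ∧ (¬q → r))) ∨ ((¬(¬q → r) → (¬s ∨ ¬s)) → ¬¬¬q)) → ¬(r → (¬s → p))): 1 > 0, so result = 0
¬(((¬s → (p ∧ (¬q → r))) ∨ ((¬(¬q → r) → (¬s ∨ ¬s)) → ¬¬¬q)) → ¬(r → (¬s → p))): Gödel ¬ of 0 = 1 (operand is 0)

1.00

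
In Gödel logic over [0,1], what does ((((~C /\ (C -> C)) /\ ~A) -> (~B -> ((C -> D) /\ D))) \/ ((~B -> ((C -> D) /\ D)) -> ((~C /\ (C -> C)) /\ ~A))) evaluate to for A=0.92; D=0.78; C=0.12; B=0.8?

~C: Gödel ¬ of 0.12 = 0 (operand ≠ 0)
(C -> C): 0.12 ≤ 0.12, so result = 1
(~C /\ (C -> C)) = min(0, 1) = 0
~A: Gödel ¬ of 0.92 = 0 (operand ≠ 0)
((~C /\ (C -> C)) /\ ~A) = min(0, 0) = 0
~B: Gödel ¬ of 0.8 = 0 (operand ≠ 0)
(C -> D): 0.12 ≤ 0.78, so result = 1
((C -> D) /\ D) = min(1, 0.78) = 0.78
(~B -> ((C -> D) /\ D)): 0 ≤ 0.78, so result = 1
(((~C /\ (C -> C)) /\ ~A) -> (~B -> ((C -> D) /\ D))): 0 ≤ 1, so result = 1
~B: Gödel ¬ of 0.8 = 0 (operand ≠ 0)
(C -> D): 0.12 ≤ 0.78, so result = 1
((C -> D) /\ D) = min(1, 0.78) = 0.78
(~B -> ((C -> D) /\ D)): 0 ≤ 0.78, so result = 1
~C: Gödel ¬ of 0.12 = 0 (operand ≠ 0)
(C -> C): 0.12 ≤ 0.12, so result = 1
(~C /\ (C -> C)) = min(0, 1) = 0
~A: Gödel ¬ of 0.92 = 0 (operand ≠ 0)
((~C /\ (C -> C)) /\ ~A) = min(0, 0) = 0
((~B -> ((C -> D) /\ D)) -> ((~C /\ (C -> C)) /\ ~A)): 1 > 0, so result = 0
((((~C /\ (C -> C)) /\ ~A) -> (~B -> ((C -> D) /\ D))) \/ ((~B -> ((C -> D) /\ D)) -> ((~C /\ (C -> C)) /\ ~A))) = max(1, 0) = 1

1.00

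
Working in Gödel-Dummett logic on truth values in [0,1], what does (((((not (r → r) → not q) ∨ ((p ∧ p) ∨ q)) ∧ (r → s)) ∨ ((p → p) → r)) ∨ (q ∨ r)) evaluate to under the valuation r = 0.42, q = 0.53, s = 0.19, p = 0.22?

(r → r): 0.42 ≤ 0.42, so result = 1
not (r → r): Gödel ¬ of 1 = 0 (operand ≠ 0)
not q: Gödel ¬ of 0.53 = 0 (operand ≠ 0)
(not (r → r) → not q): 0 ≤ 0, so result = 1
(p ∧ p) = min(0.22, 0.22) = 0.22
((p ∧ p) ∨ q) = max(0.22, 0.53) = 0.53
((not (r → r) → not q) ∨ ((p ∧ p) ∨ q)) = max(1, 0.53) = 1
(r → s): 0.42 > 0.19, so result = 0.19
(((not (r → r) → not q) ∨ ((p ∧ p) ∨ q)) ∧ (r → s)) = min(1, 0.19) = 0.19
(p → p): 0.22 ≤ 0.22, so result = 1
((p → p) → r): 1 > 0.42, so result = 0.42
((((not (r → r) → not q) ∨ ((p ∧ p) ∨ q)) ∧ (r → s)) ∨ ((p → p) → r)) = max(0.19, 0.42) = 0.42
(q ∨ r) = max(0.53, 0.42) = 0.53
(((((not (r → r) → not q) ∨ ((p ∧ p) ∨ q)) ∧ (r → s)) ∨ ((p → p) → r)) ∨ (q ∨ r)) = max(0.42, 0.53) = 0.53

0.53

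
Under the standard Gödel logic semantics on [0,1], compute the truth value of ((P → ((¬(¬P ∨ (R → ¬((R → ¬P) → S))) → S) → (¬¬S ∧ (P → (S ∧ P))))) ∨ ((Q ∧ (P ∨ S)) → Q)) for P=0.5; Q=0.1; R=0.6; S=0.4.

¬P: Gödel ¬ of 0.5 = 0 (operand ≠ 0)
¬P: Gödel ¬ of 0.5 = 0 (operand ≠ 0)
(R → ¬P): 0.6 > 0, so result = 0
((R → ¬P) → S): 0 ≤ 0.4, so result = 1
¬((R → ¬P) → S): Gödel ¬ of 1 = 0 (operand ≠ 0)
(R → ¬((R → ¬P) → S)): 0.6 > 0, so result = 0
(¬P ∨ (R → ¬((R → ¬P) → S))) = max(0, 0) = 0
¬(¬P ∨ (R → ¬((R → ¬P) → S))): Gödel ¬ of 0 = 1 (operand is 0)
(¬(¬P ∨ (R → ¬((R → ¬P) → S))) → S): 1 > 0.4, so result = 0.4
¬S: Gödel ¬ of 0.4 = 0 (operand ≠ 0)
¬¬S: Gödel ¬ of 0 = 1 (operand is 0)
(S ∧ P) = min(0.4, 0.5) = 0.4
(P → (S ∧ P)): 0.5 > 0.4, so result = 0.4
(¬¬S ∧ (P → (S ∧ P))) = min(1, 0.4) = 0.4
((¬(¬P ∨ (R → ¬((R → ¬P) → S))) → S) → (¬¬S ∧ (P → (S ∧ P)))): 0.4 ≤ 0.4, so result = 1
(P → ((¬(¬P ∨ (R → ¬((R → ¬P) → S))) → S) → (¬¬S ∧ (P → (S ∧ P))))): 0.5 ≤ 1, so result = 1
(P ∨ S) = max(0.5, 0.4) = 0.5
(Q ∧ (P ∨ S)) = min(0.1, 0.5) = 0.1
((Q ∧ (P ∨ S)) → Q): 0.1 ≤ 0.1, so result = 1
((P → ((¬(¬P ∨ (R → ¬((R → ¬P) → S))) → S) → (¬¬S ∧ (P → (S ∧ P))))) ∨ ((Q ∧ (P ∨ S)) → Q)) = max(1, 1) = 1

1.00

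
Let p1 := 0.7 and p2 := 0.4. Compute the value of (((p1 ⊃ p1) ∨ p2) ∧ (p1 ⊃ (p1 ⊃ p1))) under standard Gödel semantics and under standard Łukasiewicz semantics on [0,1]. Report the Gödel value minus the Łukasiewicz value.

0.00

Gödel evaluation:
  (p1 ⊃ p1): 0.7 ≤ 0.7, so result = 1
  ((p1 ⊃ p1) ∨ p2) = max(1, 0.4) = 1
  (p1 ⊃ p1): 0.7 ≤ 0.7, so result = 1
  (p1 ⊃ (p1 ⊃ p1)): 0.7 ≤ 1, so result = 1
  (((p1 ⊃ p1) ∨ p2) ∧ (p1 ⊃ (p1 ⊃ p1))) = min(1, 1) = 1
  Gödel value = 1
Łukasiewicz evaluation:
  (p1 ⊃ p1): min(1, 1 − 0.7 + 0.7) = 1
  ((p1 ⊃ p1) ∨ p2) = max(1, 0.4) = 1
  (p1 ⊃ p1): min(1, 1 − 0.7 + 0.7) = 1
  (p1 ⊃ (p1 ⊃ p1)): min(1, 1 − 0.7 + 1) = 1
  (((p1 ⊃ p1) ∨ p2) ∧ (p1 ⊃ (p1 ⊃ p1))) = min(1, 1) = 1
  Łukasiewicz value = 1
Difference: 1 − 1 = 0.00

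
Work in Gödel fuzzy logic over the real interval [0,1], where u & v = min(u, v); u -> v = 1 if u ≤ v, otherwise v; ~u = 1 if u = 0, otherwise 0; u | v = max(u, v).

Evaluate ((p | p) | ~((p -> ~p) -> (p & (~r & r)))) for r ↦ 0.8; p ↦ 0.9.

(p | p) = max(0.9, 0.9) = 0.9
~p: Gödel ¬ of 0.9 = 0 (operand ≠ 0)
(p -> ~p): 0.9 > 0, so result = 0
~r: Gödel ¬ of 0.8 = 0 (operand ≠ 0)
(~r & r) = min(0, 0.8) = 0
(p & (~r & r)) = min(0.9, 0) = 0
((p -> ~p) -> (p & (~r & r))): 0 ≤ 0, so result = 1
~((p -> ~p) -> (p & (~r & r))): Gödel ¬ of 1 = 0 (operand ≠ 0)
((p | p) | ~((p -> ~p) -> (p & (~r & r)))) = max(0.9, 0) = 0.9

0.90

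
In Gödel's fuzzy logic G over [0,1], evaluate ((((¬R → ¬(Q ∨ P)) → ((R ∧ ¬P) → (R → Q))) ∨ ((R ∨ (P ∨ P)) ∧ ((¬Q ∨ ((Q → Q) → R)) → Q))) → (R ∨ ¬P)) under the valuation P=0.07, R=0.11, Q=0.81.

0.11

¬R: Gödel ¬ of 0.11 = 0 (operand ≠ 0)
(Q ∨ P) = max(0.81, 0.07) = 0.81
¬(Q ∨ P): Gödel ¬ of 0.81 = 0 (operand ≠ 0)
(¬R → ¬(Q ∨ P)): 0 ≤ 0, so result = 1
¬P: Gödel ¬ of 0.07 = 0 (operand ≠ 0)
(R ∧ ¬P) = min(0.11, 0) = 0
(R → Q): 0.11 ≤ 0.81, so result = 1
((R ∧ ¬P) → (R → Q)): 0 ≤ 1, so result = 1
((¬R → ¬(Q ∨ P)) → ((R ∧ ¬P) → (R → Q))): 1 ≤ 1, so result = 1
(P ∨ P) = max(0.07, 0.07) = 0.07
(R ∨ (P ∨ P)) = max(0.11, 0.07) = 0.11
¬Q: Gödel ¬ of 0.81 = 0 (operand ≠ 0)
(Q → Q): 0.81 ≤ 0.81, so result = 1
((Q → Q) → R): 1 > 0.11, so result = 0.11
(¬Q ∨ ((Q → Q) → R)) = max(0, 0.11) = 0.11
((¬Q ∨ ((Q → Q) → R)) → Q): 0.11 ≤ 0.81, so result = 1
((R ∨ (P ∨ P)) ∧ ((¬Q ∨ ((Q → Q) → R)) → Q)) = min(0.11, 1) = 0.11
(((¬R → ¬(Q ∨ P)) → ((R ∧ ¬P) → (R → Q))) ∨ ((R ∨ (P ∨ P)) ∧ ((¬Q ∨ ((Q → Q) → R)) → Q))) = max(1, 0.11) = 1
¬P: Gödel ¬ of 0.07 = 0 (operand ≠ 0)
(R ∨ ¬P) = max(0.11, 0) = 0.11
((((¬R → ¬(Q ∨ P)) → ((R ∧ ¬P) → (R → Q))) ∨ ((R ∨ (P ∨ P)) ∧ ((¬Q ∨ ((Q → Q) → R)) → Q))) → (R ∨ ¬P)): 1 > 0.11, so result = 0.11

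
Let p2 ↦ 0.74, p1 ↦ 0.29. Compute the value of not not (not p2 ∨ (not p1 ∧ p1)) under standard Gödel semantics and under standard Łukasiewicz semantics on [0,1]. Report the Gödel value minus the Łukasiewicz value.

-0.29

Gödel evaluation:
  not p2: Gödel ¬ of 0.74 = 0 (operand ≠ 0)
  not p1: Gödel ¬ of 0.29 = 0 (operand ≠ 0)
  (not p1 ∧ p1) = min(0, 0.29) = 0
  (not p2 ∨ (not p1 ∧ p1)) = max(0, 0) = 0
  not (not p2 ∨ (not p1 ∧ p1)): Gödel ¬ of 0 = 1 (operand is 0)
  not not (not p2 ∨ (not p1 ∧ p1)): Gödel ¬ of 1 = 0 (operand ≠ 0)
  Gödel value = 0
Łukasiewicz evaluation:
  not p2: Łukasiewicz ¬ gives 1 − 0.74 = 0.26
  not p1: Łukasiewicz ¬ gives 1 − 0.29 = 0.71
  (not p1 ∧ p1) = min(0.71, 0.29) = 0.29
  (not p2 ∨ (not p1 ∧ p1)) = max(0.26, 0.29) = 0.29
  not (not p2 ∨ (not p1 ∧ p1)): Łukasiewicz ¬ gives 1 − 0.29 = 0.71
  not not (not p2 ∨ (not p1 ∧ p1)): Łukasiewicz ¬ gives 1 − 0.71 = 0.29
  Łukasiewicz value = 0.29
Difference: 0 − 0.29 = -0.29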